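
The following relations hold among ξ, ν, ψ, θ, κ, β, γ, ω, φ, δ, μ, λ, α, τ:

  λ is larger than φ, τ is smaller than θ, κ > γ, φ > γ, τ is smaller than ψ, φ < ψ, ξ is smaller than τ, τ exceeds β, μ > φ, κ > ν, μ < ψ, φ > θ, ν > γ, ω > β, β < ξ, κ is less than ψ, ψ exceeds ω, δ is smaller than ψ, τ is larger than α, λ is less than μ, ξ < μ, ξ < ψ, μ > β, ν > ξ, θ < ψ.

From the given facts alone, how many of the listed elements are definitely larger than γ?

From γ the given relations immediately reach φ, ν, κ.
From those, λ, μ, ψ — 6 in total.
No other element is forced above γ by the given relations, so the count is 6.

6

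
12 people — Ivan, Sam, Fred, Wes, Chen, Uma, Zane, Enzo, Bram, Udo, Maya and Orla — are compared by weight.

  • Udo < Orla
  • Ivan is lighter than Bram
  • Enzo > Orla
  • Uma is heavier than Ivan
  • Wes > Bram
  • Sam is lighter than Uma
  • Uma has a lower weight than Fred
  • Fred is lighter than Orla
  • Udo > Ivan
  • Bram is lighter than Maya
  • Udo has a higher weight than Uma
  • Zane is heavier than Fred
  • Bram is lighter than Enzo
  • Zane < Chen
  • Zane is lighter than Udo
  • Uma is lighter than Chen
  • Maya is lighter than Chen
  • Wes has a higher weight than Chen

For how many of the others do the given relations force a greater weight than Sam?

8

The elements the relations force above Sam are Uma, Fred, Zane, Udo, Orla, Enzo, Chen, Wes — no chain reaches any other.
That is 8.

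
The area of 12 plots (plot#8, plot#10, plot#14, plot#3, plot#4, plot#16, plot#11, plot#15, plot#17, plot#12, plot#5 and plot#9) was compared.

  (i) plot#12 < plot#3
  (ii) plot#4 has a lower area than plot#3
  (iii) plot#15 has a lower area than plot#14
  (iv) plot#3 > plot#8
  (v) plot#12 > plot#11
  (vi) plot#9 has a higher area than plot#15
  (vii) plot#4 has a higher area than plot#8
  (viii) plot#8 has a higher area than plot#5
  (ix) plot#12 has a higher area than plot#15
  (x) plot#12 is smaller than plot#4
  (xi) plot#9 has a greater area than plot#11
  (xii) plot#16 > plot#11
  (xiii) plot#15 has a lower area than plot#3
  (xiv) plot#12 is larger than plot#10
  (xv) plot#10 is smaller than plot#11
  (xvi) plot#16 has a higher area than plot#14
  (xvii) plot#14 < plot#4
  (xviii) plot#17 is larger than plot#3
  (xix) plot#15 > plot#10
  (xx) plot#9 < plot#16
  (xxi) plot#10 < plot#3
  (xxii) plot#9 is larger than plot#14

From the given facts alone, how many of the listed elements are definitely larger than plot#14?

5

The elements the relations force above plot#14 are plot#9, plot#16, plot#4, plot#3, plot#17 — no chain reaches any other.
That is 5.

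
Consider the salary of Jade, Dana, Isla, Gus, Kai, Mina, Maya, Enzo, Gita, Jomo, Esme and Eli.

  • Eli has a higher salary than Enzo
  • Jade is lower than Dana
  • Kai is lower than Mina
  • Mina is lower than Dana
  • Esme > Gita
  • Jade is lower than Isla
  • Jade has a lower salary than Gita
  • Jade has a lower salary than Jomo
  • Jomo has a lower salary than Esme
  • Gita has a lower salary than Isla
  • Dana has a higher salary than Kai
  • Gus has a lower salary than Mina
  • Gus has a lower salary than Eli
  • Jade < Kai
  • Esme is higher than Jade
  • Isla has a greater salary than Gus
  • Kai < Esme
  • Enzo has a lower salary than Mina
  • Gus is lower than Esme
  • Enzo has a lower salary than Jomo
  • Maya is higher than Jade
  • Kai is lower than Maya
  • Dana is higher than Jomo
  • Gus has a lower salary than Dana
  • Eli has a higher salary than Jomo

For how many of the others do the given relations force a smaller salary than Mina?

From Mina the given relations immediately reach Enzo, Kai, Gus.
From those, Jade — 4 in total.
No other element is forced below Mina by the given relations, so the count is 4.

4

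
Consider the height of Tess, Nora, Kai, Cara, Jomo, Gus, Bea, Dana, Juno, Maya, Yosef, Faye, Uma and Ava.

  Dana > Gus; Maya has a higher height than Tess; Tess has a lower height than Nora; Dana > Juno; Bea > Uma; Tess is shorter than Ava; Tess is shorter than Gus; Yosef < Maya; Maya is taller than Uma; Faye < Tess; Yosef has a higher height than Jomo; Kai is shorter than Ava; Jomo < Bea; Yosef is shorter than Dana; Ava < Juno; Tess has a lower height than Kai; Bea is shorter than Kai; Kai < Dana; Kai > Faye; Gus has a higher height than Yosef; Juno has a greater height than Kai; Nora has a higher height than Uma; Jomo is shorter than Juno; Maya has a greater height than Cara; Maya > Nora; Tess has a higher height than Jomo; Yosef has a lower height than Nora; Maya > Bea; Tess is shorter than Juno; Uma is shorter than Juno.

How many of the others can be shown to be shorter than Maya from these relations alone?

8

Directly below Maya: Uma, Bea, Yosef, Tess, Cara, Nora.
One step further: Jomo, Faye (8 so far).
No other element is forced below Maya by the given relations, so the count is 8.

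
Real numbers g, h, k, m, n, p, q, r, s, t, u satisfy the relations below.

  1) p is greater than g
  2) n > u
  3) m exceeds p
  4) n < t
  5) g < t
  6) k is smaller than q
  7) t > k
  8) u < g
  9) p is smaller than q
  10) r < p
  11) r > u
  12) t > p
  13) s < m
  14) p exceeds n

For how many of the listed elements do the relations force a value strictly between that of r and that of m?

1

The relations place r below m. An element lies strictly between them when it is forced above r and also forced below m.
Above r: {p, t, q}. Below m: {s, u, g, n, p}.
Intersection: {p} — 1.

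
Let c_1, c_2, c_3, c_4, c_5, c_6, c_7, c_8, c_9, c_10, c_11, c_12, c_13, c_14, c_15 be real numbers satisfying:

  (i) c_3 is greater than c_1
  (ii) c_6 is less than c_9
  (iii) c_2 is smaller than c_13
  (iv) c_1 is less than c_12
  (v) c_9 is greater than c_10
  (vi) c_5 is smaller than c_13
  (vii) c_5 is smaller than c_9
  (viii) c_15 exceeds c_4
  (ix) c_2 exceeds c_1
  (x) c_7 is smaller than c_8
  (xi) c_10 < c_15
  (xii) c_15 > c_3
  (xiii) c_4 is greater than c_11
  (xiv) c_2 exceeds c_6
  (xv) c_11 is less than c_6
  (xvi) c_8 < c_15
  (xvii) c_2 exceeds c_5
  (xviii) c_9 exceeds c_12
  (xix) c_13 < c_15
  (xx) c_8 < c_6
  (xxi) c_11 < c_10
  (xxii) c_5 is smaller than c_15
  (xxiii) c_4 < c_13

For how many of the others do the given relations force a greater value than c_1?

Directly above c_1: c_3, c_2, c_12.
One step further: c_13, c_9, c_15 (6 so far).
Nothing else is reachable above c_1; 6 in all.

6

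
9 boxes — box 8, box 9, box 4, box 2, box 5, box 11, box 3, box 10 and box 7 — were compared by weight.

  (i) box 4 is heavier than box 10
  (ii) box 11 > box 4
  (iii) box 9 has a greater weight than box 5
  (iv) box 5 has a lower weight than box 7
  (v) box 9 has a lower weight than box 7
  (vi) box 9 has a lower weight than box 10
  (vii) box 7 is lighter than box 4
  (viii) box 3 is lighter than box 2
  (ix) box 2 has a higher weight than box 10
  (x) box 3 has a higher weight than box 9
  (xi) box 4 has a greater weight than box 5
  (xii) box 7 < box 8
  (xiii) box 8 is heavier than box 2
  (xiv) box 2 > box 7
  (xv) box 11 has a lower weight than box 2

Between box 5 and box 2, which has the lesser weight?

Following the relations from box 5: box 5 < box 9 < box 10 < box 4 < box 11 < box 2.
So box 5 < box 2; box 5 is the lighter of the two.

box 5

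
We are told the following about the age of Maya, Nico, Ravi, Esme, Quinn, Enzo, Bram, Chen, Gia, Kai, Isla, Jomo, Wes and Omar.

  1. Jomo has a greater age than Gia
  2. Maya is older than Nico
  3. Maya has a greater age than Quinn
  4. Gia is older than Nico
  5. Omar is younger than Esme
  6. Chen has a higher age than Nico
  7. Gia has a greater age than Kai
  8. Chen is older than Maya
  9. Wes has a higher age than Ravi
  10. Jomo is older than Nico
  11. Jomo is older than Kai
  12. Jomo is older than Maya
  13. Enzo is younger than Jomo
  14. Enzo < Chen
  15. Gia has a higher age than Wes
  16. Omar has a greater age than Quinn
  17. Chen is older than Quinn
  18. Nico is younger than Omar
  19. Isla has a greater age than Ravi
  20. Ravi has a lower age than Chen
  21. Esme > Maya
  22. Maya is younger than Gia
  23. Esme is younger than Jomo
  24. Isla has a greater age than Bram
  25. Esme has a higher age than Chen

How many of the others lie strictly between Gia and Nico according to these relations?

The relations place Nico below Gia. An element lies strictly between them when it is forced above Nico and also forced below Gia.
Above Nico: {Maya, Omar, Chen, Esme, Jomo}. Below Gia: {Ravi, Quinn, Kai, Wes, Maya}.
Intersection: {Maya} — 1.

1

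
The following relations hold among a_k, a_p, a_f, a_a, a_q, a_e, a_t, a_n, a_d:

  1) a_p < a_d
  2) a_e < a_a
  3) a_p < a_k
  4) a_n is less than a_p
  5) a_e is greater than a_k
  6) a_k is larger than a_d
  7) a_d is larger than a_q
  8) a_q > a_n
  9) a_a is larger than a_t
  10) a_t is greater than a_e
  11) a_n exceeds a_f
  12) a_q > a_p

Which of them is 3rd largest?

Chaining the given pairs: a_f < a_n < a_p < a_q < a_d < a_k < a_e < a_t < a_a.
Counting 3 from the largest end gives a_e.

a_e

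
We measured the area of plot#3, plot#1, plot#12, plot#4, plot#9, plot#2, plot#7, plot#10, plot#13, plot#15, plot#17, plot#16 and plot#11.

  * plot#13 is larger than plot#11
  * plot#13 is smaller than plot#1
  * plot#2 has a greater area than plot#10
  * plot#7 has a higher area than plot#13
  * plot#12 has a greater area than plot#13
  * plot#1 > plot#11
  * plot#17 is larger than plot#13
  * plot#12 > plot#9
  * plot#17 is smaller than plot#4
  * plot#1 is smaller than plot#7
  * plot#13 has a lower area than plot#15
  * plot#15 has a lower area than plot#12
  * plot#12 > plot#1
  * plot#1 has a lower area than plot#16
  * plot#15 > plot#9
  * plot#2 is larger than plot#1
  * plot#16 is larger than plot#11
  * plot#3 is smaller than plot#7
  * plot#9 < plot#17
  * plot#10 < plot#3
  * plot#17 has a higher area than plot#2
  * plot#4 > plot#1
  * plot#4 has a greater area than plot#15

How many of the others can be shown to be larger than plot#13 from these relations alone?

8

Directly above plot#13: plot#15, plot#1, plot#12, plot#7, plot#17.
One step further: plot#16, plot#2, plot#4 (8 so far).
No other element is forced above plot#13 by the given relations, so the count is 8.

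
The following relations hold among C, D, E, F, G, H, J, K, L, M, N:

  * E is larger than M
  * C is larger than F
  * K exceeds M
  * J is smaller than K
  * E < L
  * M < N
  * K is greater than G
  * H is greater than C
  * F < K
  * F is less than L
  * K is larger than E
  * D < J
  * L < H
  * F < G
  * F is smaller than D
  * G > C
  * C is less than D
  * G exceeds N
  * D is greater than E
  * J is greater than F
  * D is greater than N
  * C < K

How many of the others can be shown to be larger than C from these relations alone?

The elements the relations force above C are D, G, J, H, K — no chain reaches any other.
That is 5.

5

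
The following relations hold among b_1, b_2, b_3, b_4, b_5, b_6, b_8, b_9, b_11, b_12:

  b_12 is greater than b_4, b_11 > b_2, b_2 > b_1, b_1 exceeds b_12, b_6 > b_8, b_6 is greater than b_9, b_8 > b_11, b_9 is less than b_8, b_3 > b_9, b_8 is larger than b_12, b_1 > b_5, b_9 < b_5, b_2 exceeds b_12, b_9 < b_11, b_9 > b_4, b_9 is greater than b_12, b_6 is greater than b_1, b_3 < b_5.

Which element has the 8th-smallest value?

b_11

Piecing the relations together gives one ordering: b_4 < b_12 < b_9 < b_3 < b_5 < b_1 < b_2 < b_11 < b_8 < b_6.
The 8th smallest is b_11.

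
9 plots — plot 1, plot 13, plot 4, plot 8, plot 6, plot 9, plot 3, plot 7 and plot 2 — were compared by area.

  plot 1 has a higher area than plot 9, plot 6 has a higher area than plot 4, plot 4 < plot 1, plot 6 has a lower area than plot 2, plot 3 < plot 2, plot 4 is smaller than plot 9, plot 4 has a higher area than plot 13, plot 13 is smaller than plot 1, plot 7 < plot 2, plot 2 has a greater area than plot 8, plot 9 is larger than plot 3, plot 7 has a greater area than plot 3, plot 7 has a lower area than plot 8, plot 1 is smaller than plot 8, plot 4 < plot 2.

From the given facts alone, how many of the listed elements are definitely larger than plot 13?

6

From plot 13 the given relations immediately reach plot 4, plot 1.
From those, plot 9, plot 6, plot 8, plot 2 — 6 in total.
No other element is forced above plot 13 by the given relations, so the count is 6.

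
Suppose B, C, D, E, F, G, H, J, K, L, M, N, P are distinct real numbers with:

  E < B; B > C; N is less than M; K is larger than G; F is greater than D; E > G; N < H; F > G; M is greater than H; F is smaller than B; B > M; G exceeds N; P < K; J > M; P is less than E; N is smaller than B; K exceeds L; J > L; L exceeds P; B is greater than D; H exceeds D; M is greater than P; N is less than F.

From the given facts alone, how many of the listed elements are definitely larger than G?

4

From G the given relations immediately reach K, F, E.
From those, B — 4 in total.
Nothing else is reachable above G; 4 in all.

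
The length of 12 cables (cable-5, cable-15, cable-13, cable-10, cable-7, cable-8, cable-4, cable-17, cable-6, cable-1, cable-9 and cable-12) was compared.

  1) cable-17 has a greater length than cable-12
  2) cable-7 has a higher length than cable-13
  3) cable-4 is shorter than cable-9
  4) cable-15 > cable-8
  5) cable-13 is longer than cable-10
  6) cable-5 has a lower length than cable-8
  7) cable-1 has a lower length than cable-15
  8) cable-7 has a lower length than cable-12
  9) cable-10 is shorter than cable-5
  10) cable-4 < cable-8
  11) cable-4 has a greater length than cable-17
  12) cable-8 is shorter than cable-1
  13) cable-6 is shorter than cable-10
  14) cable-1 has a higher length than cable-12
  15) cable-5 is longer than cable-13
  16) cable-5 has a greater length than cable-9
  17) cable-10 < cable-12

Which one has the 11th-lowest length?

Piecing the relations together gives one ordering: cable-6 < cable-10 < cable-13 < cable-7 < cable-12 < cable-17 < cable-4 < cable-9 < cable-5 < cable-8 < cable-1 < cable-15.
Counting 11 from the smallest end gives cable-1.

cable-1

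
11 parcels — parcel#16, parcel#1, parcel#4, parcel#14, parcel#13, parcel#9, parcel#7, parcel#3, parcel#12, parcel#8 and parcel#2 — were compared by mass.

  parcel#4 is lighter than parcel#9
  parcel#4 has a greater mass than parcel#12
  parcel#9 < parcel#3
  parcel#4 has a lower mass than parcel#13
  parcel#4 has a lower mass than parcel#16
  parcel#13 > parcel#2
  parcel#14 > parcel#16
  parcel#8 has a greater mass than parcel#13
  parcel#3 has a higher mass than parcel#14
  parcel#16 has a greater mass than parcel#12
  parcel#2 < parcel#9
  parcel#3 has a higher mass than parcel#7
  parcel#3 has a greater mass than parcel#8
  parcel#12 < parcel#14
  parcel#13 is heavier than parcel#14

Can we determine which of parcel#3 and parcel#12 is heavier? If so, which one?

parcel#12 < parcel#16 and parcel#16 < parcel#14 give parcel#12 < parcel#14.
Then parcel#14 < parcel#13 extends the chain to parcel#13.
Then parcel#13 < parcel#8 extends the chain to parcel#8.
Then parcel#8 < parcel#3 extends the chain to parcel#3.
So parcel#3 is heavier.

parcel#3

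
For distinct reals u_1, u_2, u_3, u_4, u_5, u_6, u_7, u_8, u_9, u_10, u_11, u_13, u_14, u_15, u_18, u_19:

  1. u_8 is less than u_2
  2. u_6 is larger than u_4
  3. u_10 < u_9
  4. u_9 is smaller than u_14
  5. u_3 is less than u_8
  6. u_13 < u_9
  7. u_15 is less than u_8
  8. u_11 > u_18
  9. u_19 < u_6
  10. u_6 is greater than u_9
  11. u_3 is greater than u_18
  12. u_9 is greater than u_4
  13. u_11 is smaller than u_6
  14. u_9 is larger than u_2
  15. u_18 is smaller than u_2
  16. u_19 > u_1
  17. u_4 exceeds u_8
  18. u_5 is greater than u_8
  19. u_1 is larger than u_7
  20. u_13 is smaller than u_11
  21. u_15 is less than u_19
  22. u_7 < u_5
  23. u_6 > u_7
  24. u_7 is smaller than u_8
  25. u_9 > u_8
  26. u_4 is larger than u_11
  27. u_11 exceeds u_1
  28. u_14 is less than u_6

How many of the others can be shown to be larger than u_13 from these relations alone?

5

Directly above u_13: u_11, u_9.
One step further: u_4, u_14, u_6 (5 so far).
Nothing else is reachable above u_13; 5 in all.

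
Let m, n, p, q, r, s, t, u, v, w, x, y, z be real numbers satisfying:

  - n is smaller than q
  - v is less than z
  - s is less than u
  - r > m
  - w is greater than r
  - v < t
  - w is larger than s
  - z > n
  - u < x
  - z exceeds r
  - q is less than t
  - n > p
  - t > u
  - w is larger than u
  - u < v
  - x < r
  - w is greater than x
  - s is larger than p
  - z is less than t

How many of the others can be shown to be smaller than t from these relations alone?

Directly below t: u, v, q, z.
One step further: s, n, r (7 so far).
One step further: p, m, x (10 so far).
No other element is forced below t by the given relations, so the count is 10.

10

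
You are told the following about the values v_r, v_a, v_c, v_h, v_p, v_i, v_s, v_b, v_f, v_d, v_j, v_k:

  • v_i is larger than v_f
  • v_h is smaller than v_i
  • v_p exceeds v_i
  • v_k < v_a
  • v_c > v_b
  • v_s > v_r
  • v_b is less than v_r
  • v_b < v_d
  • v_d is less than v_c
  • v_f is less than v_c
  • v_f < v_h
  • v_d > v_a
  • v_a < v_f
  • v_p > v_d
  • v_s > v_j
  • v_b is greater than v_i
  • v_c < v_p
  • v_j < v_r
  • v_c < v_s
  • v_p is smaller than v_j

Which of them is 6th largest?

v_d

Chaining the given pairs: v_k < v_a < v_f < v_h < v_i < v_b < v_d < v_c < v_p < v_j < v_r < v_s.
Counting 6 from the largest end gives v_d.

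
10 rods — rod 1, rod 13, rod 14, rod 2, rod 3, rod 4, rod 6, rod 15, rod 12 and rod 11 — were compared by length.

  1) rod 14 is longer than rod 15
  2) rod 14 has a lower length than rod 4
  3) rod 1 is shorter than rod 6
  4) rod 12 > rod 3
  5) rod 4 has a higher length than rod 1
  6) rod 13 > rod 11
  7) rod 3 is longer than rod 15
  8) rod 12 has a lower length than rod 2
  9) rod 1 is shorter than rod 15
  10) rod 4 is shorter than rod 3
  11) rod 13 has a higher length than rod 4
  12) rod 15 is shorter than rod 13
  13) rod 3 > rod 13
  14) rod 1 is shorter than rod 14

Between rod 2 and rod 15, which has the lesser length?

rod 15

rod 15 < rod 14 and rod 14 < rod 4 give rod 15 < rod 4.
Then rod 4 < rod 13 extends the chain to rod 13.
With rod 13 < rod 3: rod 15 < rod 14 < rod 4 < rod 13 < rod 3.
With rod 3 < rod 12: rod 15 < rod 14 < rod 4 < rod 13 < rod 3 < rod 12.
With rod 12 < rod 2: rod 15 < rod 14 < rod 4 < rod 13 < rod 3 < rod 12 < rod 2.
So rod 15 < rod 2; rod 15 is the shorter of the two.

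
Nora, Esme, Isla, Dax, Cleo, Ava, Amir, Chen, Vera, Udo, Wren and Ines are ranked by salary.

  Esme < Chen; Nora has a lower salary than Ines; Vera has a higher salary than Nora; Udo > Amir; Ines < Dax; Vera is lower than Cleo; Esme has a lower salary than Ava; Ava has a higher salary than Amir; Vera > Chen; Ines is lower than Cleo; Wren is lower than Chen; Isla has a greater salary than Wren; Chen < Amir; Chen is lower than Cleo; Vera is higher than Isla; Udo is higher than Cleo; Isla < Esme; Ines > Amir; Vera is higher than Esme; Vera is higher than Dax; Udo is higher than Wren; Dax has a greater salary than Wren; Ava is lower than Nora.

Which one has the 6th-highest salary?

Nora

Chaining the given pairs: Wren < Isla < Esme < Chen < Amir < Ava < Nora < Ines < Dax < Vera < Cleo < Udo.
Counting 6 from the largest end gives Nora.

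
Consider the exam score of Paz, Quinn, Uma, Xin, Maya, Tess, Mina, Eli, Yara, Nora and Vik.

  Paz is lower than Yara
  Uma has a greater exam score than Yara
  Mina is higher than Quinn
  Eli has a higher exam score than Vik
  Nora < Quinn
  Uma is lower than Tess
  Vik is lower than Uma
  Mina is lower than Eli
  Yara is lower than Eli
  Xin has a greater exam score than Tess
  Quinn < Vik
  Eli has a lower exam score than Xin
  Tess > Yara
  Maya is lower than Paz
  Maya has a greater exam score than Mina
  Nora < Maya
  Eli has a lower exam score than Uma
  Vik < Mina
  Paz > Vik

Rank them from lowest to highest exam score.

Nothing is placed below Nora, so it is least; from there Nora < Quinn; Quinn < Vik; Vik < Mina; Mina < Maya; Maya < Paz; Paz < Yara; Yara < Eli; Eli < Uma; Uma < Tess; Tess < Xin, each given directly.

Nora < Quinn < Vik < Mina < Maya < Paz < Yara < Eli < Uma < Tess < Xin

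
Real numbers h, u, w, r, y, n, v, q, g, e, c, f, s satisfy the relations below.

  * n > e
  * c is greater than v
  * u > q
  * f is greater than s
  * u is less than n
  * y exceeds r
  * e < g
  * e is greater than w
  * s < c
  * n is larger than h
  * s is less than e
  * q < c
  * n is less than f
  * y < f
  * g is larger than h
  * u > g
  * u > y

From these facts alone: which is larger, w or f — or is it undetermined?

The relevant relations are w < e; e < g; g < u; u < n; n < f.
Together: w < e < g < u < n < f.
So f is larger.

f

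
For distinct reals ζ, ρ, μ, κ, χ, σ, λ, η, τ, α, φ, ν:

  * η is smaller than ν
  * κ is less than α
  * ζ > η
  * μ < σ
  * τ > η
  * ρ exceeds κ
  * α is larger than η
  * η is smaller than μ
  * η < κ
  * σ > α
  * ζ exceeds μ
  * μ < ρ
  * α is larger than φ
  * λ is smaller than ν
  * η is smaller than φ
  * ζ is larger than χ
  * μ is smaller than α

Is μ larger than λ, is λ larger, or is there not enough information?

undetermined

Following every chain through μ: above μ we get ρ, α, σ, ζ; below μ we get η.
λ is not reached, and no chain runs the other way from λ to μ.
So the given relations leave the order of μ and λ undetermined.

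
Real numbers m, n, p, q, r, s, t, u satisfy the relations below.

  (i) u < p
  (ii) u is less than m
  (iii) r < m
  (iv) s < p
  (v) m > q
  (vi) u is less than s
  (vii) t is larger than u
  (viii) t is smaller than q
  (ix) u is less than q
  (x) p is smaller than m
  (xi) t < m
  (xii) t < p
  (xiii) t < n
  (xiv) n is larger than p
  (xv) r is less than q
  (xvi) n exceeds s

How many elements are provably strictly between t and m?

Chaining upward from t reaches: p, n, q.
Chaining downward from m reaches: r, u, s, p, q.
Strictly between t and m are those in both lists: p, q — 2 elements.

2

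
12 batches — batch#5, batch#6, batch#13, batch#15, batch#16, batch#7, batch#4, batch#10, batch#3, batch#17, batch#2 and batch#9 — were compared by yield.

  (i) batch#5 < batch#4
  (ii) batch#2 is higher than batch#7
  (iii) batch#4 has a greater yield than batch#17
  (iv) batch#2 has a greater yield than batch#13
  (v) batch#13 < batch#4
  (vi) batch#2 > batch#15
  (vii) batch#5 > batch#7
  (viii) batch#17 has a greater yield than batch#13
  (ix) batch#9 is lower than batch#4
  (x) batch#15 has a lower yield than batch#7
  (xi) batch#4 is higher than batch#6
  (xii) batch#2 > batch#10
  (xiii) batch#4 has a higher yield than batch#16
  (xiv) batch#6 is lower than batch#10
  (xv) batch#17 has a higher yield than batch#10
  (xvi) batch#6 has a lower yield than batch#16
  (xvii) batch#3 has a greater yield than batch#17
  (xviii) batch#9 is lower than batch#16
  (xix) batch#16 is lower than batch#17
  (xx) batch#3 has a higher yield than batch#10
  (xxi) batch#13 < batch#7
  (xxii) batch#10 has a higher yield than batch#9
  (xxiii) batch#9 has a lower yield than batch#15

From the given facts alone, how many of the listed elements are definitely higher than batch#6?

6

Directly above batch#6: batch#16, batch#10, batch#4.
One step further: batch#17, batch#3, batch#2 (6 so far).
No other element is forced above batch#6 by the given relations, so the count is 6.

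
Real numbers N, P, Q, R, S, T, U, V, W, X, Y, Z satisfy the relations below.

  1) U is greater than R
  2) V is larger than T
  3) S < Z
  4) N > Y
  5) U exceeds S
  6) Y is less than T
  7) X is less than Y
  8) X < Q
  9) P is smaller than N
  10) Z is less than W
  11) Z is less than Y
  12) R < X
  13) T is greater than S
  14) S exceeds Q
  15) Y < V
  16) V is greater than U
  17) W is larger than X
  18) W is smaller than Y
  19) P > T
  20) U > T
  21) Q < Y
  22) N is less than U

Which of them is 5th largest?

T

Piecing the relations together gives one ordering: R < X < Q < S < Z < W < Y < T < P < N < U < V.
The 5th largest is T.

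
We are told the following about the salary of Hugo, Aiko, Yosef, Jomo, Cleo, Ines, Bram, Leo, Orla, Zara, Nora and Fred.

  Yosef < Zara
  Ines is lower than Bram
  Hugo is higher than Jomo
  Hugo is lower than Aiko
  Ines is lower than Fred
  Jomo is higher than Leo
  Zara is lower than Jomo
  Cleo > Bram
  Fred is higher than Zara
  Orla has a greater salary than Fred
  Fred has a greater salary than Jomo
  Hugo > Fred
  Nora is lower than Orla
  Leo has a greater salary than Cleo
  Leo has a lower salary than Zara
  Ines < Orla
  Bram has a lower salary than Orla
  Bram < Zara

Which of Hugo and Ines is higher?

Hugo

Link the given pairs in sequence: Ines < Bram; Bram < Cleo; Cleo < Leo; Leo < Zara; Zara < Jomo; Jomo < Fred; Fred < Hugo.
Together: Ines < Bram < Cleo < Leo < Zara < Jomo < Fred < Hugo.
So Ines < Hugo; Hugo is the higher of the two.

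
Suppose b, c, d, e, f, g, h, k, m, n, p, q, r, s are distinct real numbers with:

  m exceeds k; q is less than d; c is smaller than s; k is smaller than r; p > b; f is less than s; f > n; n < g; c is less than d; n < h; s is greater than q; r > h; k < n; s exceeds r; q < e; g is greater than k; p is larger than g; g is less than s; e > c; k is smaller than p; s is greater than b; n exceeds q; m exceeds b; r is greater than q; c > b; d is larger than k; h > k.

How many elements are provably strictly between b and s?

The relations place b below s. An element lies strictly between them when it is forced above b and also forced below s.
Above b: {c, d, e, p, m}. Below s: {k, q, n, c, h, f, g, r}.
Intersection: {c} — 1.

1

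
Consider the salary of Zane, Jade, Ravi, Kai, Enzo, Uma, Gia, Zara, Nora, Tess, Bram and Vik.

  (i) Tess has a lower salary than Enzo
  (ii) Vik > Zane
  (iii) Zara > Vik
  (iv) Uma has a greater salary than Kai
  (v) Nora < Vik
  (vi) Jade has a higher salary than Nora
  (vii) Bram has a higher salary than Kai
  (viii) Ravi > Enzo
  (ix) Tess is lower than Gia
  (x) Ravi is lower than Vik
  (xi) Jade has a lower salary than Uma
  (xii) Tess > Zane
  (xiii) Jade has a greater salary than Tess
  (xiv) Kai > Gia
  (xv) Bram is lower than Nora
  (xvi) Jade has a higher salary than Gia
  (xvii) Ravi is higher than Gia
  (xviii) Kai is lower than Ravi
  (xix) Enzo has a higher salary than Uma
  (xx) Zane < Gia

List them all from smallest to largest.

Zane < Tess < Gia < Kai < Bram < Nora < Jade < Uma < Enzo < Ravi < Vik < Zara

Each adjacent pair is fixed by a given relation: Zane < Tess; Tess < Gia; Gia < Kai; Kai < Bram; Bram < Nora; Nora < Jade; Jade < Uma; Uma < Enzo; Enzo < Ravi; Ravi < Vik; Vik < Zara. Chaining them end to end gives the full order.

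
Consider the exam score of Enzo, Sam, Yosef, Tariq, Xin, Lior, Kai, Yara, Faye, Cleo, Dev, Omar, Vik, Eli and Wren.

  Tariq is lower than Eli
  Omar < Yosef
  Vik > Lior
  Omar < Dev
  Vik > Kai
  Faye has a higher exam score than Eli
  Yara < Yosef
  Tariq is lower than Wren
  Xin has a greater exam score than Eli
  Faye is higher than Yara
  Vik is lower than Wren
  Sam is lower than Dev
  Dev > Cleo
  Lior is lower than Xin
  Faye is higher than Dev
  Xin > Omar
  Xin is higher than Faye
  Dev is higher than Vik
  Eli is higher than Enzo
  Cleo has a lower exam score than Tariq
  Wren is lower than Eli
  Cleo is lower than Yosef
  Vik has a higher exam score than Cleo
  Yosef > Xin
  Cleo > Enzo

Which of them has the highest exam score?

Lior is not greatest since Lior < Vik; Enzo is not greatest since Enzo < Cleo; Omar is not greatest since Omar < Dev; Cleo is not greatest since Cleo < Tariq; Tariq is not greatest since Tariq < Wren; Kai is not greatest since Kai < Vik; Sam is not greatest since Sam < Dev; Vik is not greatest since Vik < Wren; Dev is not greatest since Dev < Faye; Wren is not greatest since Wren < Eli; Eli is not greatest since Eli < Faye; Yara is not greatest since Yara < Yosef; Faye is not greatest since Faye < Xin; Xin is not greatest since Xin < Yosef.
Only Yosef has nothing above it, so Yosef is the highest exam score.

Yosef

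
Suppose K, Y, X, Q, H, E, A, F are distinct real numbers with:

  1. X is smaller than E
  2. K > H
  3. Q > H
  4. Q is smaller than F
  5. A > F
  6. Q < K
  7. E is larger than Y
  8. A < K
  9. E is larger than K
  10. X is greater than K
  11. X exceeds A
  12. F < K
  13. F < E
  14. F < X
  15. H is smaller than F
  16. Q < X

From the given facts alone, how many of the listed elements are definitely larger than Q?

The elements the relations force above Q are F, A, K, X, E — no chain reaches any other.
That is 5.

5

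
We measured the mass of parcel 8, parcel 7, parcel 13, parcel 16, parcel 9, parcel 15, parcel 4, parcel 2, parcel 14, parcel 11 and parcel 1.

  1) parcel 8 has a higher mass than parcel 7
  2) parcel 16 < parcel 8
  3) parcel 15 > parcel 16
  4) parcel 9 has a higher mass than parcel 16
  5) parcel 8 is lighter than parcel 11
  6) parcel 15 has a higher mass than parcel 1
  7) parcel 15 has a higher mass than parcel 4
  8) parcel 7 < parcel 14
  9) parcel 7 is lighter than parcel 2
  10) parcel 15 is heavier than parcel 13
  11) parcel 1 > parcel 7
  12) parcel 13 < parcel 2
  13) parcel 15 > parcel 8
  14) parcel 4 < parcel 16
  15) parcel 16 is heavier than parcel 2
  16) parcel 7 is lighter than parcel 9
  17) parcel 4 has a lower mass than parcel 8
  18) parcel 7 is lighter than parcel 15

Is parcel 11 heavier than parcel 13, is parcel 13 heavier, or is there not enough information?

parcel 11

Link the given pairs in sequence: parcel 13 < parcel 2; parcel 2 < parcel 16; parcel 16 < parcel 8; parcel 8 < parcel 11.
Together: parcel 13 < parcel 2 < parcel 16 < parcel 8 < parcel 11.
So parcel 11 is heavier.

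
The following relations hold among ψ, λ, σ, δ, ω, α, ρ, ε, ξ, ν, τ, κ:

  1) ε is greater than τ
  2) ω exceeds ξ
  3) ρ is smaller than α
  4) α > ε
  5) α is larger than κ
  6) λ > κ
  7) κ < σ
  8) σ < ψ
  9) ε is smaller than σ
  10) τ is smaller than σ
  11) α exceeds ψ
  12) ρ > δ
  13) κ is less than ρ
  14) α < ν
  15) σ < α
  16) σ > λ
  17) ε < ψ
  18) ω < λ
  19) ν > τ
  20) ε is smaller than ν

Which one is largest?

ν

Chaining downward from ν: directly below it, τ, ε, α; then κ, σ, ρ, ψ; then δ, λ; then ω; then ξ.
That covers every other element, and nothing is given above ν, so ν is the largest.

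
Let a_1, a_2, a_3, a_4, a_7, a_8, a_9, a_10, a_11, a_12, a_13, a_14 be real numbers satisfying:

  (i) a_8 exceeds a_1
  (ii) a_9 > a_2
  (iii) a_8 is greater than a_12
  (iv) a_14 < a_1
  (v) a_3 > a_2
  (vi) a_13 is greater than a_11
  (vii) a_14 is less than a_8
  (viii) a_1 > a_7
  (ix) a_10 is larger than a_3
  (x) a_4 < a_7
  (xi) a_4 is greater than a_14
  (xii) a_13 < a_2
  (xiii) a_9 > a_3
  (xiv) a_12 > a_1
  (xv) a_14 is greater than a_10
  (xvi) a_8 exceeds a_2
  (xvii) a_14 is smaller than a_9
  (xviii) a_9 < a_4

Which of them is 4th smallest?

The consecutive relations fix a unique order: a_11 < a_13 < a_2 < a_3 < a_10 < a_14 < a_9 < a_4 < a_7 < a_1 < a_12 < a_8.
Counting 4 from the smallest end gives a_3.

a_3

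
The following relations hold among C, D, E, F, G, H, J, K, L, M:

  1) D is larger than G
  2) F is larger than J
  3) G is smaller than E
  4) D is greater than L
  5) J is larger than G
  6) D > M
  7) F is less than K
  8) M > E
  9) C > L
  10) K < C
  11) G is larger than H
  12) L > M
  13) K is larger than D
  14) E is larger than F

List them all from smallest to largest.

H < G < J < F < E < M < L < D < K < C

Each adjacent pair is fixed by a given relation: H < G; G < J; J < F; F < E; E < M; M < L; L < D; D < K; K < C. Chaining them end to end gives the full order.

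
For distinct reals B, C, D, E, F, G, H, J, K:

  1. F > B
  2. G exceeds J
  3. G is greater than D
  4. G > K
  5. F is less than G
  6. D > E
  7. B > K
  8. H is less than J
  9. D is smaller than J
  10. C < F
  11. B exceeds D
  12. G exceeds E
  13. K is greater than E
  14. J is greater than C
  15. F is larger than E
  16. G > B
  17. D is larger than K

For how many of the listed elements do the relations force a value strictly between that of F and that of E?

Chaining upward from E reaches: K, D, B, J, G.
Chaining downward from F reaches: C, K, D, B.
Strictly between E and F are those in both lists: K, D, B — 3 elements.

3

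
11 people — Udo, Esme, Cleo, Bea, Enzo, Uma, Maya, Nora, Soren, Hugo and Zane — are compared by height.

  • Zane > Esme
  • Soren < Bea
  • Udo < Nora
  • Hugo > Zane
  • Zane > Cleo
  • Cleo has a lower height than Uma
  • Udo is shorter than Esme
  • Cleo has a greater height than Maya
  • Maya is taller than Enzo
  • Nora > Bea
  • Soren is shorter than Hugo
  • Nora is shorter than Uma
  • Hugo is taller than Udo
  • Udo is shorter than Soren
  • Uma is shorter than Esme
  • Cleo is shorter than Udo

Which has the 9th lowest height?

Chaining the given pairs: Enzo < Maya < Cleo < Udo < Soren < Bea < Nora < Uma < Esme < Zane < Hugo.
Counting 9 from the smallest end gives Esme.

Esme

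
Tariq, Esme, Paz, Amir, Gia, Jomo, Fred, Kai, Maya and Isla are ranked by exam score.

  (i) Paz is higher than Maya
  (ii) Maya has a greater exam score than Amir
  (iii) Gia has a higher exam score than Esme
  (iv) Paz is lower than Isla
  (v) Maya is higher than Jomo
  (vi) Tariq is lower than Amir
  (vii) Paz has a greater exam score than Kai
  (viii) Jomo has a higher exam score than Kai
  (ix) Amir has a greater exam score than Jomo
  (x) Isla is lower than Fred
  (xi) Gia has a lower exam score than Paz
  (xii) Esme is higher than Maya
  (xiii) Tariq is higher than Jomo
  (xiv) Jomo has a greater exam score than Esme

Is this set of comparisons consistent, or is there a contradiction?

inconsistent

We have Esme < Jomo stated directly, yet also Jomo < Tariq < Amir < Maya < Esme by chaining the others — so Jomo < Esme. Contradiction.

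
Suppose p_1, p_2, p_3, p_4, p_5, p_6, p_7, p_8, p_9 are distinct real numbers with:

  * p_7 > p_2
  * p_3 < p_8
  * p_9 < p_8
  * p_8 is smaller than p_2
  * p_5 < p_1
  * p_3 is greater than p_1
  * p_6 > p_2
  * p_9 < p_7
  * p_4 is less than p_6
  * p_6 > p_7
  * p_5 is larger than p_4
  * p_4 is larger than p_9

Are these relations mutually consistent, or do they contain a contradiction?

Every relation is compatible with p_9 < p_4 < p_5 < p_1 < p_3 < p_8 < p_2 < p_7 < p_6; the set is consistent.

consistent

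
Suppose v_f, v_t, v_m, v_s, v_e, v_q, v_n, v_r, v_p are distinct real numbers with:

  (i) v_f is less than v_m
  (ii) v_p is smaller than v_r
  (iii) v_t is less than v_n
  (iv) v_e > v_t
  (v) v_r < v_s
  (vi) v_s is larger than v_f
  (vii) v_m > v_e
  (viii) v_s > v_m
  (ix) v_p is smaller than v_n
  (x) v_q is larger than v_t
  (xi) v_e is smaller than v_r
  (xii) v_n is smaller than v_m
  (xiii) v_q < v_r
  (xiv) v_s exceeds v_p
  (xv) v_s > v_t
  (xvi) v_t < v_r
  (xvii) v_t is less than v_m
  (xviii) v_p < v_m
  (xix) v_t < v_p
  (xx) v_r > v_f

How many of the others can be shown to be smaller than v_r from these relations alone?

5

Directly below v_r: v_t, v_e, v_p, v_q, v_f.
No other element is forced below v_r by the given relations, so the count is 5.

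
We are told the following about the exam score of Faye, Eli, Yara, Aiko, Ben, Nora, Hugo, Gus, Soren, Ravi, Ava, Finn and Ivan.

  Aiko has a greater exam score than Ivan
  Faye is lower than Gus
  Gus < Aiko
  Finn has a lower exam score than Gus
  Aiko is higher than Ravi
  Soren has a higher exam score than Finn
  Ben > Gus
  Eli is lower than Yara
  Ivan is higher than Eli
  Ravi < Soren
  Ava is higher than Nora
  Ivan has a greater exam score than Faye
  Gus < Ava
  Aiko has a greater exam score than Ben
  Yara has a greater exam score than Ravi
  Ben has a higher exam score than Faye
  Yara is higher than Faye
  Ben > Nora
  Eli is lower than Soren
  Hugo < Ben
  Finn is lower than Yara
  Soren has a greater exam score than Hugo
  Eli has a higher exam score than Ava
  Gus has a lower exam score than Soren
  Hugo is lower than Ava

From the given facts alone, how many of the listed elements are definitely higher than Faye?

From Faye the given relations immediately reach Gus, Ben, Yara, Ivan.
From those, Ava, Soren, Aiko — 7 in total.
From those, Eli — 8 in total.
No other element is forced above Faye by the given relations, so the count is 8.

8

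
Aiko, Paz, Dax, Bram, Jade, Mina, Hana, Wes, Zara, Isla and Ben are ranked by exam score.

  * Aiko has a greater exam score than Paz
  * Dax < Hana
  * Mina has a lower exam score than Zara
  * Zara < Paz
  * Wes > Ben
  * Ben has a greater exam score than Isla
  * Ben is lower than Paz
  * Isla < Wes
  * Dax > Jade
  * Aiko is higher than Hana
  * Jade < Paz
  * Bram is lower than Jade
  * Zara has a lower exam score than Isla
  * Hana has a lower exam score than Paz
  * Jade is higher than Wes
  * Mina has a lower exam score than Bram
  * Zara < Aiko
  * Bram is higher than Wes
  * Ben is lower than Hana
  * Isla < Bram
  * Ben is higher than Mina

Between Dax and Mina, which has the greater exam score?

Dax

Following the relations from Mina: Mina < Zara < Isla < Ben < Wes < Bram < Jade < Dax.
So Mina < Dax; Dax is the higher of the two.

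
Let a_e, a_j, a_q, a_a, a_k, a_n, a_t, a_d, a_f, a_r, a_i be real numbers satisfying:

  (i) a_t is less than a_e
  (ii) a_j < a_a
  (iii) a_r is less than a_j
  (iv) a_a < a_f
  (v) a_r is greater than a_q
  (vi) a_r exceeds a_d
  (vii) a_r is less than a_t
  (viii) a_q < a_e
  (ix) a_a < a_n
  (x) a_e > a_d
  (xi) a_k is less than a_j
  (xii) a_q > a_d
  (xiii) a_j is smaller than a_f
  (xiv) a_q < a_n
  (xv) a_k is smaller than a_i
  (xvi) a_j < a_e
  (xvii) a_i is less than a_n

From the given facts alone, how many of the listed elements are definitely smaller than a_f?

6

From a_f the given relations immediately reach a_j, a_a.
From those, a_k, a_r — 4 in total.
From those, a_d, a_q — 6 in total.
Nothing else is reachable below a_f; 6 in all.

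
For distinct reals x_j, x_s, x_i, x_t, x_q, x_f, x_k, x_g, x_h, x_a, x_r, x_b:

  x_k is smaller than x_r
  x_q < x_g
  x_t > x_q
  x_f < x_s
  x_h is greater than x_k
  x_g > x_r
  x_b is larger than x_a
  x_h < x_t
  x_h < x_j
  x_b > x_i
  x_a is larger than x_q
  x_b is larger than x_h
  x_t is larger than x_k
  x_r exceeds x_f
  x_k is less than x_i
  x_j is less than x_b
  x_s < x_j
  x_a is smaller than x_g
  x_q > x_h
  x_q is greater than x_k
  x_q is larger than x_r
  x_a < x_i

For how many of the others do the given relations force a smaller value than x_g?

The elements the relations force below x_g are x_f, x_k, x_r, x_h, x_q, x_a — no chain reaches any other.
That is 6.

6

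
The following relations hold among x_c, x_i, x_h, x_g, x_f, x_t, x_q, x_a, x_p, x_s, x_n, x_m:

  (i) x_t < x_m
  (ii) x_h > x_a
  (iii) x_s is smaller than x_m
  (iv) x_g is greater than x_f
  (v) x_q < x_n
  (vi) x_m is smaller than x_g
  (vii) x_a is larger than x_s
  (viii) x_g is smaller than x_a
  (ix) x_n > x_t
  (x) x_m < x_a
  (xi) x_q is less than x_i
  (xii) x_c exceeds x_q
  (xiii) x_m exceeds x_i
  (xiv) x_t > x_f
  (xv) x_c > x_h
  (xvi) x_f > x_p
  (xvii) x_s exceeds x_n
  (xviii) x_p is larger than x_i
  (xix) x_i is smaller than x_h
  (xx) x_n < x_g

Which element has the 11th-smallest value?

x_h

Chaining the given pairs: x_q < x_i < x_p < x_f < x_t < x_n < x_s < x_m < x_g < x_a < x_h < x_c.
Counting 11 from the smallest end gives x_h.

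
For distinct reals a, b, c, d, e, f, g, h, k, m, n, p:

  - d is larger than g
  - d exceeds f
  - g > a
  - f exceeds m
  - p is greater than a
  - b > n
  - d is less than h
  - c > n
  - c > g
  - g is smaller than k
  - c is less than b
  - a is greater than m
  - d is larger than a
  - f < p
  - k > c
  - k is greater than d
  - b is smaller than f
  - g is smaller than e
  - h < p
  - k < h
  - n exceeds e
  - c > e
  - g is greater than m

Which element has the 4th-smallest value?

The consecutive relations fix a unique order: m < a < g < e < n < c < b < f < d < k < h < p.
The 4th smallest is e.

e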